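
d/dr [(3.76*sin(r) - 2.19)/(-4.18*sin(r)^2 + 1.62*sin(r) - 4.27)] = (15.7168*sin(r)^2 - 18.3084*sin(r) - 12.5074)*cos(r)/(17.4724*sin(r)^4 - 13.5432*sin(r)^3 + 38.3216*sin(r)^2 - 13.8348*sin(r) + 18.2329)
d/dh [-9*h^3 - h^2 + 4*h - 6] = -27*h^2 - 2*h + 4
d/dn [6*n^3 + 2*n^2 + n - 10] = 18*n^2 + 4*n + 1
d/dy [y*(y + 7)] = 2*y + 7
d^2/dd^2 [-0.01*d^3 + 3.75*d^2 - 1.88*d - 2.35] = 7.5 - 0.06*d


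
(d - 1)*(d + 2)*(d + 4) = d^3 + 5*d^2 + 2*d - 8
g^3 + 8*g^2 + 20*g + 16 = (g + 2)^2*(g + 4)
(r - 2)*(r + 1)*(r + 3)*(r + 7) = r^4 + 9*r^3 + 9*r^2 - 41*r - 42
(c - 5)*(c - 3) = c^2 - 8*c + 15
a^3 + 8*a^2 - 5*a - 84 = (a - 3)*(a + 4)*(a + 7)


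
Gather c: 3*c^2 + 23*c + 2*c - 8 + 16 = 3*c^2 + 25*c + 8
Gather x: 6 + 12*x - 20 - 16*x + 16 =2 - 4*x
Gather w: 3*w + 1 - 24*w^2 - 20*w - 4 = -24*w^2 - 17*w - 3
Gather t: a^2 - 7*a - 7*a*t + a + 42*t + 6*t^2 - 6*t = a^2 - 6*a + 6*t^2 + t*(36 - 7*a)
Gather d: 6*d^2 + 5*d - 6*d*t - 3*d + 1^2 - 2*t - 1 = 6*d^2 + d*(2 - 6*t) - 2*t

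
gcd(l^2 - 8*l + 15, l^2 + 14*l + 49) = 1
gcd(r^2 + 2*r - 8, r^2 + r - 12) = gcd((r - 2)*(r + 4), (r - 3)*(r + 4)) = r + 4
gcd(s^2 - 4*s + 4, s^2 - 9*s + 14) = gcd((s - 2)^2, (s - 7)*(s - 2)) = s - 2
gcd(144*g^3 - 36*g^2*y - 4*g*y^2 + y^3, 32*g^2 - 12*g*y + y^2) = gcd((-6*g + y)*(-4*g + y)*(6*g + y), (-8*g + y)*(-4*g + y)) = -4*g + y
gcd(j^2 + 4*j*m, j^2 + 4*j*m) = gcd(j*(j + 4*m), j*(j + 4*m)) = j^2 + 4*j*m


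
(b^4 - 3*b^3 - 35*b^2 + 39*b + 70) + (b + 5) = b^4 - 3*b^3 - 35*b^2 + 40*b + 75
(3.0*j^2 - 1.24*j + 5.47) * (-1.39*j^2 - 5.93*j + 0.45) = -4.17*j^4 - 16.0664*j^3 + 1.0999*j^2 - 32.9951*j + 2.4615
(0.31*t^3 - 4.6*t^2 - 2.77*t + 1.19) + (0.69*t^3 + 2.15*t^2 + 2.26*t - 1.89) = 1.0*t^3 - 2.45*t^2 - 0.51*t - 0.7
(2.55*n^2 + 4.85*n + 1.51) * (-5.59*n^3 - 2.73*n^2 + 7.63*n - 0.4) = -14.2545*n^5 - 34.073*n^4 - 2.2249*n^3 + 31.8632*n^2 + 9.5813*n - 0.604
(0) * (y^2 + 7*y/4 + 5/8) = 0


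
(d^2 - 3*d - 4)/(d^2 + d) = (d - 4)/d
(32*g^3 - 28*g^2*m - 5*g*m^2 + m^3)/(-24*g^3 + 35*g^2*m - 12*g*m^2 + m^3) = (-4*g - m)/(3*g - m)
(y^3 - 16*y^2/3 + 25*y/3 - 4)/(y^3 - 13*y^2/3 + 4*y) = (y - 1)/y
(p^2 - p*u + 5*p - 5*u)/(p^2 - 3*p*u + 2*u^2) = (p + 5)/(p - 2*u)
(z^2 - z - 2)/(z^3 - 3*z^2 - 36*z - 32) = (z - 2)/(z^2 - 4*z - 32)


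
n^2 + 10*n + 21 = (n + 3)*(n + 7)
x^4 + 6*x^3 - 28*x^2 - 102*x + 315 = (x - 3)^2*(x + 5)*(x + 7)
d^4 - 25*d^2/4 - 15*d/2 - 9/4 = (d - 3)*(d + 1/2)*(d + 1)*(d + 3/2)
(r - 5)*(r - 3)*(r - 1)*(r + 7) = r^4 - 2*r^3 - 40*r^2 + 146*r - 105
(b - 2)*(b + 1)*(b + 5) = b^3 + 4*b^2 - 7*b - 10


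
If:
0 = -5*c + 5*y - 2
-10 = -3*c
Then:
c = 10/3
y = 56/15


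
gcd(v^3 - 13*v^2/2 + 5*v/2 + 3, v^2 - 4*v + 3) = v - 1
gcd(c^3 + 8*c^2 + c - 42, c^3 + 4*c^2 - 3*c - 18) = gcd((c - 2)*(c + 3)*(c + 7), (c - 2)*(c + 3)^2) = c^2 + c - 6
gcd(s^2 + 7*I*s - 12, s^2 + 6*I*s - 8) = s + 4*I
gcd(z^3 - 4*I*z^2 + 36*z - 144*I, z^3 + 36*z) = z^2 + 36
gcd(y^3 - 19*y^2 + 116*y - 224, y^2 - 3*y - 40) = y - 8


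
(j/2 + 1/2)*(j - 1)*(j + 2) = j^3/2 + j^2 - j/2 - 1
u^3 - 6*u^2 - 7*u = u*(u - 7)*(u + 1)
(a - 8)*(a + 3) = a^2 - 5*a - 24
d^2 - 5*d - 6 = (d - 6)*(d + 1)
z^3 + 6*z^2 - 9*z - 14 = (z - 2)*(z + 1)*(z + 7)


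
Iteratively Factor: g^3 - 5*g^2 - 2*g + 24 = (g - 4)*(g^2 - g - 6) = (g - 4)*(g - 3)*(g + 2)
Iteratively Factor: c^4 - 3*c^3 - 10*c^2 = (c)*(c^3 - 3*c^2 - 10*c) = c^2*(c^2 - 3*c - 10) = c^2*(c - 5)*(c + 2)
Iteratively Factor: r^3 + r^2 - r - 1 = (r + 1)*(r^2 - 1) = (r + 1)^2*(r - 1)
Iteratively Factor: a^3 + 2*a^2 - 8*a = (a)*(a^2 + 2*a - 8) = a*(a - 2)*(a + 4)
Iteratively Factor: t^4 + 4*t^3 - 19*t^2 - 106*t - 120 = (t + 4)*(t^3 - 19*t - 30) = (t + 3)*(t + 4)*(t^2 - 3*t - 10) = (t + 2)*(t + 3)*(t + 4)*(t - 5)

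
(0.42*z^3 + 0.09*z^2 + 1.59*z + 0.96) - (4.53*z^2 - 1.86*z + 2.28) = 0.42*z^3 - 4.44*z^2 + 3.45*z - 1.32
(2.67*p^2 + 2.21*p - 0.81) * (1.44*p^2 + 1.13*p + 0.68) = 3.8448*p^4 + 6.1995*p^3 + 3.1465*p^2 + 0.5875*p - 0.5508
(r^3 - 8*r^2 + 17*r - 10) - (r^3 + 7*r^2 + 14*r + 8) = -15*r^2 + 3*r - 18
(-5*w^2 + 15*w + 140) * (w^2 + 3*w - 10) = -5*w^4 + 235*w^2 + 270*w - 1400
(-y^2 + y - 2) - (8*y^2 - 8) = -9*y^2 + y + 6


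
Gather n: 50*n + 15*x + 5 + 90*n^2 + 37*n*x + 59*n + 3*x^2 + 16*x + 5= 90*n^2 + n*(37*x + 109) + 3*x^2 + 31*x + 10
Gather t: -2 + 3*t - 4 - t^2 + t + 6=-t^2 + 4*t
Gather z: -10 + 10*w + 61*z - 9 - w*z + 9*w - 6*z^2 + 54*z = 19*w - 6*z^2 + z*(115 - w) - 19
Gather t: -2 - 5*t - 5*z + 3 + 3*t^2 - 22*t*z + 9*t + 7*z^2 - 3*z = 3*t^2 + t*(4 - 22*z) + 7*z^2 - 8*z + 1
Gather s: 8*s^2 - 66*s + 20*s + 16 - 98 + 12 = 8*s^2 - 46*s - 70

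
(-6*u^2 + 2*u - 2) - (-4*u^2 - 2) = -2*u^2 + 2*u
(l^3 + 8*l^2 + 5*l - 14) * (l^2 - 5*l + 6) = l^5 + 3*l^4 - 29*l^3 + 9*l^2 + 100*l - 84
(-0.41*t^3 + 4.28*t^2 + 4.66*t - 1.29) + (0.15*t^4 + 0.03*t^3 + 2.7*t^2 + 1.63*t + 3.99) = 0.15*t^4 - 0.38*t^3 + 6.98*t^2 + 6.29*t + 2.7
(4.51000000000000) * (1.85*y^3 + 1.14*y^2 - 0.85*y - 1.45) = 8.3435*y^3 + 5.1414*y^2 - 3.8335*y - 6.5395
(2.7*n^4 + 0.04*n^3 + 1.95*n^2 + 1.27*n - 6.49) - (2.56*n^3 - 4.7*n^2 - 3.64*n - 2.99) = 2.7*n^4 - 2.52*n^3 + 6.65*n^2 + 4.91*n - 3.5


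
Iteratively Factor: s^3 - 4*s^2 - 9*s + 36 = (s + 3)*(s^2 - 7*s + 12) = (s - 4)*(s + 3)*(s - 3)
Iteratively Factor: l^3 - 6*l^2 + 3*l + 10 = (l - 5)*(l^2 - l - 2) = (l - 5)*(l + 1)*(l - 2)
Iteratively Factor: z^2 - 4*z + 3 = (z - 3)*(z - 1)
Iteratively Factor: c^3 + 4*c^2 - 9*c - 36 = (c - 3)*(c^2 + 7*c + 12) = (c - 3)*(c + 3)*(c + 4)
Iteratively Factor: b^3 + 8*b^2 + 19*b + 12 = (b + 3)*(b^2 + 5*b + 4) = (b + 1)*(b + 3)*(b + 4)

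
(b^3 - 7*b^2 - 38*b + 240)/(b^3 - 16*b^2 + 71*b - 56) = (b^2 + b - 30)/(b^2 - 8*b + 7)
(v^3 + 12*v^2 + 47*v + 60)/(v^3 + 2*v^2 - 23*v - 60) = (v + 5)/(v - 5)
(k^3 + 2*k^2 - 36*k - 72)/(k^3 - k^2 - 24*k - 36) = (k + 6)/(k + 3)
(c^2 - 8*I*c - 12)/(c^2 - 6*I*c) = (c - 2*I)/c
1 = 1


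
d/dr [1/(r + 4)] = -1/(r + 4)^2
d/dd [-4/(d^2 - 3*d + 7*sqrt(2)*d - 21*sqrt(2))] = 4*(2*d - 3 + 7*sqrt(2))/(d^2 - 3*d + 7*sqrt(2)*d - 21*sqrt(2))^2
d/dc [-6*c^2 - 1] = -12*c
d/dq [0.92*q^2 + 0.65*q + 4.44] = 1.84*q + 0.65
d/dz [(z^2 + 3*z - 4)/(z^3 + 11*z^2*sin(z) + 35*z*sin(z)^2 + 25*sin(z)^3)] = ((z + sin(z))*(z + 5*sin(z))^2*(2*z + 3) + (-z^2 - 3*z + 4)*(11*z^2*cos(z) + 3*z^2 + 22*z*sin(z) + 35*z*sin(2*z) + 75*sin(z)^2*cos(z) + 35*sin(z)^2))/((z + sin(z))^2*(z + 5*sin(z))^4)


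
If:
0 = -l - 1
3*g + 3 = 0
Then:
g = -1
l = -1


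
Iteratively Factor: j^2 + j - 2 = (j - 1)*(j + 2)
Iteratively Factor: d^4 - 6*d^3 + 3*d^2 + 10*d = (d)*(d^3 - 6*d^2 + 3*d + 10) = d*(d - 5)*(d^2 - d - 2) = d*(d - 5)*(d + 1)*(d - 2)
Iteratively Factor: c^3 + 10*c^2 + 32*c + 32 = (c + 4)*(c^2 + 6*c + 8) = (c + 2)*(c + 4)*(c + 4)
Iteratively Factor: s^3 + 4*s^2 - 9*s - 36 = (s + 3)*(s^2 + s - 12) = (s + 3)*(s + 4)*(s - 3)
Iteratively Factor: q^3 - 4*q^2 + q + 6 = (q - 3)*(q^2 - q - 2) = (q - 3)*(q - 2)*(q + 1)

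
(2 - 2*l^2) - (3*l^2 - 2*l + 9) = -5*l^2 + 2*l - 7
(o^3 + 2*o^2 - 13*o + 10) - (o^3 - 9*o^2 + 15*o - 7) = 11*o^2 - 28*o + 17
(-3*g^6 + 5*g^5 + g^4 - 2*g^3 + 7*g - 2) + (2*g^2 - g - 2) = -3*g^6 + 5*g^5 + g^4 - 2*g^3 + 2*g^2 + 6*g - 4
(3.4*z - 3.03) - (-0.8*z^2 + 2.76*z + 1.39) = 0.8*z^2 + 0.64*z - 4.42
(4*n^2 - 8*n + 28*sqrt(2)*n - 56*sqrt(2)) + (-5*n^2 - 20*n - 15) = -n^2 - 28*n + 28*sqrt(2)*n - 56*sqrt(2) - 15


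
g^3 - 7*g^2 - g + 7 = (g - 7)*(g - 1)*(g + 1)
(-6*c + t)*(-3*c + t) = 18*c^2 - 9*c*t + t^2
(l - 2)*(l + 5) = l^2 + 3*l - 10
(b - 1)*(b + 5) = b^2 + 4*b - 5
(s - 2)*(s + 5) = s^2 + 3*s - 10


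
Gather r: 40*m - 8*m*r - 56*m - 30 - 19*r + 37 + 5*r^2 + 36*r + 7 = -16*m + 5*r^2 + r*(17 - 8*m) + 14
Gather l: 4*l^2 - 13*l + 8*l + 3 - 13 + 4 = 4*l^2 - 5*l - 6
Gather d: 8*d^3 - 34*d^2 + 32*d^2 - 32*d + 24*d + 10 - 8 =8*d^3 - 2*d^2 - 8*d + 2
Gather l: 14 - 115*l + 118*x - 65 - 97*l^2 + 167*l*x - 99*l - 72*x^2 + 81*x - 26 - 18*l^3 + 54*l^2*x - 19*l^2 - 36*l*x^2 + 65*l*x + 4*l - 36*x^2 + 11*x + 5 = -18*l^3 + l^2*(54*x - 116) + l*(-36*x^2 + 232*x - 210) - 108*x^2 + 210*x - 72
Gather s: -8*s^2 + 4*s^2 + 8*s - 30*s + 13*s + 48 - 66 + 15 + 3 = -4*s^2 - 9*s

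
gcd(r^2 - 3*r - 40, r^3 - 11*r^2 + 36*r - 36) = 1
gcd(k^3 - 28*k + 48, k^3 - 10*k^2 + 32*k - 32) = k^2 - 6*k + 8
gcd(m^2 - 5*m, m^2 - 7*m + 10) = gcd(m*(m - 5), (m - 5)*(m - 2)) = m - 5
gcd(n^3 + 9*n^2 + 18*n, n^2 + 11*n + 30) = n + 6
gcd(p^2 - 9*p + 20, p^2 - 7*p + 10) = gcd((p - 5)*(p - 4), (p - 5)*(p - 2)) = p - 5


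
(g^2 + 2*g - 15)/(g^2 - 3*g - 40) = (g - 3)/(g - 8)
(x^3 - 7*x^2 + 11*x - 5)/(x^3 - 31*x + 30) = (x - 1)/(x + 6)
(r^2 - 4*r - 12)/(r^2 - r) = (r^2 - 4*r - 12)/(r*(r - 1))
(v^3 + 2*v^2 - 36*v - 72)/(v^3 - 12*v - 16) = (v^2 - 36)/(v^2 - 2*v - 8)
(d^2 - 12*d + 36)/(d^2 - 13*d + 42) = (d - 6)/(d - 7)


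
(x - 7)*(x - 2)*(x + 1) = x^3 - 8*x^2 + 5*x + 14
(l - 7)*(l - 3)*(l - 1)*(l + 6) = l^4 - 5*l^3 - 35*l^2 + 165*l - 126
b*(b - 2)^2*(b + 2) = b^4 - 2*b^3 - 4*b^2 + 8*b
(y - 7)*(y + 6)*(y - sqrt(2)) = y^3 - sqrt(2)*y^2 - y^2 - 42*y + sqrt(2)*y + 42*sqrt(2)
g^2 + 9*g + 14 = (g + 2)*(g + 7)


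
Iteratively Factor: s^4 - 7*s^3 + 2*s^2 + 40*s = (s - 4)*(s^3 - 3*s^2 - 10*s) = s*(s - 4)*(s^2 - 3*s - 10) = s*(s - 5)*(s - 4)*(s + 2)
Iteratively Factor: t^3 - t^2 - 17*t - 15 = (t - 5)*(t^2 + 4*t + 3) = (t - 5)*(t + 1)*(t + 3)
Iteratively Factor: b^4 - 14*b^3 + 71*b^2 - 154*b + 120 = (b - 4)*(b^3 - 10*b^2 + 31*b - 30) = (b - 5)*(b - 4)*(b^2 - 5*b + 6) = (b - 5)*(b - 4)*(b - 3)*(b - 2)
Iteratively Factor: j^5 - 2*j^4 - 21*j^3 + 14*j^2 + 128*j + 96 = (j - 4)*(j^4 + 2*j^3 - 13*j^2 - 38*j - 24) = (j - 4)*(j + 3)*(j^3 - j^2 - 10*j - 8) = (j - 4)^2*(j + 3)*(j^2 + 3*j + 2) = (j - 4)^2*(j + 1)*(j + 3)*(j + 2)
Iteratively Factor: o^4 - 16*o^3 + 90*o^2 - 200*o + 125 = (o - 5)*(o^3 - 11*o^2 + 35*o - 25) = (o - 5)^2*(o^2 - 6*o + 5) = (o - 5)^3*(o - 1)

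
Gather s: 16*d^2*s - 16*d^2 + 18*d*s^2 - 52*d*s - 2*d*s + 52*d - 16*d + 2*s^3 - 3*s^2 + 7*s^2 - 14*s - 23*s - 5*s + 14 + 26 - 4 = -16*d^2 + 36*d + 2*s^3 + s^2*(18*d + 4) + s*(16*d^2 - 54*d - 42) + 36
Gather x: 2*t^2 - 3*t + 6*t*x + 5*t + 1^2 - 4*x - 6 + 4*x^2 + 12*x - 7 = 2*t^2 + 2*t + 4*x^2 + x*(6*t + 8) - 12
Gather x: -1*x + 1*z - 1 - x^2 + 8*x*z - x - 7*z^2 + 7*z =-x^2 + x*(8*z - 2) - 7*z^2 + 8*z - 1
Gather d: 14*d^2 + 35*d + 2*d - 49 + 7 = 14*d^2 + 37*d - 42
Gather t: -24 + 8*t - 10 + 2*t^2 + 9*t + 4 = 2*t^2 + 17*t - 30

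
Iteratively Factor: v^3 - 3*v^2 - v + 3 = (v + 1)*(v^2 - 4*v + 3) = (v - 1)*(v + 1)*(v - 3)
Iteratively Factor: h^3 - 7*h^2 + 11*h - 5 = (h - 5)*(h^2 - 2*h + 1) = (h - 5)*(h - 1)*(h - 1)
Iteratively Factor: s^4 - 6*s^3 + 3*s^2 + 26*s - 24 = (s - 1)*(s^3 - 5*s^2 - 2*s + 24) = (s - 3)*(s - 1)*(s^2 - 2*s - 8) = (s - 4)*(s - 3)*(s - 1)*(s + 2)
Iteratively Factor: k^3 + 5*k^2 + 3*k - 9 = (k + 3)*(k^2 + 2*k - 3) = (k + 3)^2*(k - 1)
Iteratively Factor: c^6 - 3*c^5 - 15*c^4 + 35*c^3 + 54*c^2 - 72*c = (c + 3)*(c^5 - 6*c^4 + 3*c^3 + 26*c^2 - 24*c) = (c + 2)*(c + 3)*(c^4 - 8*c^3 + 19*c^2 - 12*c) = (c - 3)*(c + 2)*(c + 3)*(c^3 - 5*c^2 + 4*c) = c*(c - 3)*(c + 2)*(c + 3)*(c^2 - 5*c + 4) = c*(c - 4)*(c - 3)*(c + 2)*(c + 3)*(c - 1)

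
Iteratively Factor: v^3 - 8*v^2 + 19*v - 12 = (v - 1)*(v^2 - 7*v + 12) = (v - 4)*(v - 1)*(v - 3)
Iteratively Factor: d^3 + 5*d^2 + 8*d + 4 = (d + 2)*(d^2 + 3*d + 2) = (d + 2)^2*(d + 1)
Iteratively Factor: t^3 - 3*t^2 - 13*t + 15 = (t - 1)*(t^2 - 2*t - 15) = (t - 1)*(t + 3)*(t - 5)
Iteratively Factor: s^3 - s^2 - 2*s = (s)*(s^2 - s - 2) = s*(s - 2)*(s + 1)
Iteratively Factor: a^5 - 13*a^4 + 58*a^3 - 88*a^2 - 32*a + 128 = (a - 4)*(a^4 - 9*a^3 + 22*a^2 - 32) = (a - 4)*(a - 2)*(a^3 - 7*a^2 + 8*a + 16) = (a - 4)^2*(a - 2)*(a^2 - 3*a - 4) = (a - 4)^3*(a - 2)*(a + 1)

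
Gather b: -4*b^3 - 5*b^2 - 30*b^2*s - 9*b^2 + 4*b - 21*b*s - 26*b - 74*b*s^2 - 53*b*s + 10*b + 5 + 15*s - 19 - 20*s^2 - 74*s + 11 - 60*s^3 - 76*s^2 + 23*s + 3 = -4*b^3 + b^2*(-30*s - 14) + b*(-74*s^2 - 74*s - 12) - 60*s^3 - 96*s^2 - 36*s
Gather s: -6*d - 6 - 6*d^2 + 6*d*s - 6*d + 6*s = -6*d^2 - 12*d + s*(6*d + 6) - 6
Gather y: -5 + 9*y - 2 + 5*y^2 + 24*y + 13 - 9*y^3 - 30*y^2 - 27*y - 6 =-9*y^3 - 25*y^2 + 6*y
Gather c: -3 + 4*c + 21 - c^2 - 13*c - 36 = -c^2 - 9*c - 18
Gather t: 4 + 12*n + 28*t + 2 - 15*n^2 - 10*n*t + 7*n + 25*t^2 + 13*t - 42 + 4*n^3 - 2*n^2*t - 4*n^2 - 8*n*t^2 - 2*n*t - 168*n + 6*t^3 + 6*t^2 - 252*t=4*n^3 - 19*n^2 - 149*n + 6*t^3 + t^2*(31 - 8*n) + t*(-2*n^2 - 12*n - 211) - 36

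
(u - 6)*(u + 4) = u^2 - 2*u - 24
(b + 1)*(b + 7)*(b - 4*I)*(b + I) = b^4 + 8*b^3 - 3*I*b^3 + 11*b^2 - 24*I*b^2 + 32*b - 21*I*b + 28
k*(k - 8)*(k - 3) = k^3 - 11*k^2 + 24*k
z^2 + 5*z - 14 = (z - 2)*(z + 7)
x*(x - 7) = x^2 - 7*x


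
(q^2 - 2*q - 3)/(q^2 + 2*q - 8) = (q^2 - 2*q - 3)/(q^2 + 2*q - 8)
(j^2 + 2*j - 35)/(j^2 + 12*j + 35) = (j - 5)/(j + 5)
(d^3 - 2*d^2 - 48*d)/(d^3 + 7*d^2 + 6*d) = (d - 8)/(d + 1)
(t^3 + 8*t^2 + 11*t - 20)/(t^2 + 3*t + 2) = (t^3 + 8*t^2 + 11*t - 20)/(t^2 + 3*t + 2)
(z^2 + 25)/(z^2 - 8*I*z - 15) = (z + 5*I)/(z - 3*I)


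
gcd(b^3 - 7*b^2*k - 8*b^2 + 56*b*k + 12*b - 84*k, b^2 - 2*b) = b - 2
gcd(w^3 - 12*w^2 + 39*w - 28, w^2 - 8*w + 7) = w^2 - 8*w + 7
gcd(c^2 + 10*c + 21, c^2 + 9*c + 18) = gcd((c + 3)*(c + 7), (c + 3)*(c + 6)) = c + 3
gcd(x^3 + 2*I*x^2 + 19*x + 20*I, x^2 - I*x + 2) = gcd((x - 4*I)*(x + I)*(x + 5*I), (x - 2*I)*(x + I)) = x + I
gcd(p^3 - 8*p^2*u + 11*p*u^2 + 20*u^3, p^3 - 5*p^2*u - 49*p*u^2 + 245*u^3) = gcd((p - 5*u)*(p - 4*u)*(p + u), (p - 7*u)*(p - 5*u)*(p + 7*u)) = p - 5*u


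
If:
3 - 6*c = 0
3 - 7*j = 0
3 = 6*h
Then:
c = 1/2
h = 1/2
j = 3/7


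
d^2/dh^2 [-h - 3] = 0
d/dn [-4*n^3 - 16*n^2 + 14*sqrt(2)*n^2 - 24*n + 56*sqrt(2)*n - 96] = -12*n^2 - 32*n + 28*sqrt(2)*n - 24 + 56*sqrt(2)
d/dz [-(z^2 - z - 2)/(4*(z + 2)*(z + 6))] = (-9*z^2 - 28*z - 4)/(4*(z^4 + 16*z^3 + 88*z^2 + 192*z + 144))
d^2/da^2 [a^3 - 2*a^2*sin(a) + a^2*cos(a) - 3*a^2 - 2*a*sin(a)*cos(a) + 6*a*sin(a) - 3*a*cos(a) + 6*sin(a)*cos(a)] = 2*a^2*sin(a) - a^2*cos(a) - 10*a*sin(a) + 4*a*sin(2*a) - 5*a*cos(a) + 6*a + 2*sin(a) - 12*sin(2*a) + 14*cos(a) - 4*cos(2*a) - 6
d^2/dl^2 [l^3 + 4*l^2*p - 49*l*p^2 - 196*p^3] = 6*l + 8*p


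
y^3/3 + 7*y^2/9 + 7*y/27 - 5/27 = (y/3 + 1/3)*(y - 1/3)*(y + 5/3)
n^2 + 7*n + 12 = (n + 3)*(n + 4)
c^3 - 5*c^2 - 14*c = c*(c - 7)*(c + 2)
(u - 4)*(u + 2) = u^2 - 2*u - 8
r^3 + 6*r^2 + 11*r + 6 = (r + 1)*(r + 2)*(r + 3)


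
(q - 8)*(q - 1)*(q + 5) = q^3 - 4*q^2 - 37*q + 40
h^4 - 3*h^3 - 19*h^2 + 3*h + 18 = (h - 6)*(h - 1)*(h + 1)*(h + 3)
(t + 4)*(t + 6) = t^2 + 10*t + 24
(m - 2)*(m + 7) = m^2 + 5*m - 14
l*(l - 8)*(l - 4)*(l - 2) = l^4 - 14*l^3 + 56*l^2 - 64*l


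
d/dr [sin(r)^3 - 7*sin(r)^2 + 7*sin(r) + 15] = (3*sin(r)^2 - 14*sin(r) + 7)*cos(r)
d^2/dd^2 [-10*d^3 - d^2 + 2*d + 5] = -60*d - 2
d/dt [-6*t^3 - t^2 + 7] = 2*t*(-9*t - 1)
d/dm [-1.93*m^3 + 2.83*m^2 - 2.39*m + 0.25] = -5.79*m^2 + 5.66*m - 2.39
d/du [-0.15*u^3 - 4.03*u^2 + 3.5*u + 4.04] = -0.45*u^2 - 8.06*u + 3.5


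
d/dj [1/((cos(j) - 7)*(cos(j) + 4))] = (2*cos(j) - 3)*sin(j)/((cos(j) - 7)^2*(cos(j) + 4)^2)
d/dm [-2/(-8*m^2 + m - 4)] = 2*(1 - 16*m)/(8*m^2 - m + 4)^2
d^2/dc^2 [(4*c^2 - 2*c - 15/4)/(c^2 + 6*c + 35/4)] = 8*(-416*c^3 - 1860*c^2 - 240*c + 4945)/(64*c^6 + 1152*c^5 + 8592*c^4 + 33984*c^3 + 75180*c^2 + 88200*c + 42875)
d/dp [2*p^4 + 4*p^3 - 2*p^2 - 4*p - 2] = 8*p^3 + 12*p^2 - 4*p - 4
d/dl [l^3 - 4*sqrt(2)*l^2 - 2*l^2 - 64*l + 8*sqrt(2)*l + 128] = 3*l^2 - 8*sqrt(2)*l - 4*l - 64 + 8*sqrt(2)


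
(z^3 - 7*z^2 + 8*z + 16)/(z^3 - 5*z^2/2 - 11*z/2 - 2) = 2*(z - 4)/(2*z + 1)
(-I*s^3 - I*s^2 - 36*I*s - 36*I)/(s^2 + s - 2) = I*(-s^3 - s^2 - 36*s - 36)/(s^2 + s - 2)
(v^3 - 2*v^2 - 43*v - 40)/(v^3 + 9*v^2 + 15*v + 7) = (v^2 - 3*v - 40)/(v^2 + 8*v + 7)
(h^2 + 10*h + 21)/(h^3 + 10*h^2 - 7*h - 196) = (h + 3)/(h^2 + 3*h - 28)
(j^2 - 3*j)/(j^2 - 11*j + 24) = j/(j - 8)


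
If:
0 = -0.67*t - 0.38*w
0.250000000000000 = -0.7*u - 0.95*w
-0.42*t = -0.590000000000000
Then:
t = 1.40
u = 3.00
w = -2.48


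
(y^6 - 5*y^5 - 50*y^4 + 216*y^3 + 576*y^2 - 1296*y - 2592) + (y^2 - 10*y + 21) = y^6 - 5*y^5 - 50*y^4 + 216*y^3 + 577*y^2 - 1306*y - 2571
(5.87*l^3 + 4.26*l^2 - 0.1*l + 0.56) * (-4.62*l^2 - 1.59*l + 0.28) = -27.1194*l^5 - 29.0145*l^4 - 4.6678*l^3 - 1.2354*l^2 - 0.9184*l + 0.1568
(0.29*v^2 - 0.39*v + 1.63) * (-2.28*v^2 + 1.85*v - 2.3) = -0.6612*v^4 + 1.4257*v^3 - 5.1049*v^2 + 3.9125*v - 3.749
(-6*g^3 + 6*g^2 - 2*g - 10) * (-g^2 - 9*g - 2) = 6*g^5 + 48*g^4 - 40*g^3 + 16*g^2 + 94*g + 20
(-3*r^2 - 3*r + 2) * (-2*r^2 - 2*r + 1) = 6*r^4 + 12*r^3 - r^2 - 7*r + 2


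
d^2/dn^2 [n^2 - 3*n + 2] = 2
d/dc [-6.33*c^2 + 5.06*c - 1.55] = 5.06 - 12.66*c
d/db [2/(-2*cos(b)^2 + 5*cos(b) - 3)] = 2*(5 - 4*cos(b))*sin(b)/(-5*cos(b) + cos(2*b) + 4)^2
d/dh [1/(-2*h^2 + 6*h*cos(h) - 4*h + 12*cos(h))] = (3*h*sin(h) + 2*h + 6*sin(h) - 3*cos(h) + 2)/(2*(h + 2)^2*(h - 3*cos(h))^2)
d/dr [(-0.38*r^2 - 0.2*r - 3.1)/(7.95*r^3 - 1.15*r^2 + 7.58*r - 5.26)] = (3.021*r^4 + 3.18*r^3 + 70.8246*r^2 - 3.1324*r + 24.55)/(63.2025*r^6 - 18.285*r^5 + 121.8445*r^4 - 101.068*r^3 + 69.5544*r^2 - 79.7416*r + 27.6676)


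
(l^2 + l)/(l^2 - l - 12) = l*(l + 1)/(l^2 - l - 12)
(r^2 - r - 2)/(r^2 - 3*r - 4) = (r - 2)/(r - 4)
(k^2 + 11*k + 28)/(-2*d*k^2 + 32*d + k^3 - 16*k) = (-k - 7)/(2*d*k - 8*d - k^2 + 4*k)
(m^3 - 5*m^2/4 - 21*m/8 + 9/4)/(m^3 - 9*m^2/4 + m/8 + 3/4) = (2*m + 3)/(2*m + 1)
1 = 1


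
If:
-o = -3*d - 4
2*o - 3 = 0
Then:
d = -5/6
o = 3/2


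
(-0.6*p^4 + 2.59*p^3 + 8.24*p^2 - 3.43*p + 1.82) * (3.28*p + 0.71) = -1.968*p^5 + 8.0692*p^4 + 28.8661*p^3 - 5.4*p^2 + 3.5343*p + 1.2922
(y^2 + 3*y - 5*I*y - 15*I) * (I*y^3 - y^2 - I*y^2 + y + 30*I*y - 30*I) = I*y^5 + 4*y^4 + 2*I*y^4 + 8*y^3 + 32*I*y^3 + 138*y^2 + 70*I*y^2 + 300*y - 105*I*y - 450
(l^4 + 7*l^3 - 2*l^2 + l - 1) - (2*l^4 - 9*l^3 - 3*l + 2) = -l^4 + 16*l^3 - 2*l^2 + 4*l - 3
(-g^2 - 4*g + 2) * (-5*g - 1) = 5*g^3 + 21*g^2 - 6*g - 2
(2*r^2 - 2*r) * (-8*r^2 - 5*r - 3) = -16*r^4 + 6*r^3 + 4*r^2 + 6*r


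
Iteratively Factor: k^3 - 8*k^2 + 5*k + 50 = (k + 2)*(k^2 - 10*k + 25) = (k - 5)*(k + 2)*(k - 5)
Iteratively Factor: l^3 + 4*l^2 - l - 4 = (l - 1)*(l^2 + 5*l + 4) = (l - 1)*(l + 1)*(l + 4)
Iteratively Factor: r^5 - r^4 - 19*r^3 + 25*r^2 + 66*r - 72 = (r - 1)*(r^4 - 19*r^2 + 6*r + 72) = (r - 3)*(r - 1)*(r^3 + 3*r^2 - 10*r - 24) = (r - 3)^2*(r - 1)*(r^2 + 6*r + 8) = (r - 3)^2*(r - 1)*(r + 2)*(r + 4)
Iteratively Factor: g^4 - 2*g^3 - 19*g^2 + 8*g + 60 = (g - 2)*(g^3 - 19*g - 30) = (g - 2)*(g + 3)*(g^2 - 3*g - 10) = (g - 5)*(g - 2)*(g + 3)*(g + 2)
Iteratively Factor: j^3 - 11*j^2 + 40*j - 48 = (j - 3)*(j^2 - 8*j + 16) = (j - 4)*(j - 3)*(j - 4)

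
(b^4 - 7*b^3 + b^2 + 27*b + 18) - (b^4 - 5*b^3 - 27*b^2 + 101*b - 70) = -2*b^3 + 28*b^2 - 74*b + 88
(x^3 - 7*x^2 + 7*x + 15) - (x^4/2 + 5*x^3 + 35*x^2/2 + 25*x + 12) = -x^4/2 - 4*x^3 - 49*x^2/2 - 18*x + 3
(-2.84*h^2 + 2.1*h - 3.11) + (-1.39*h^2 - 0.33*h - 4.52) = -4.23*h^2 + 1.77*h - 7.63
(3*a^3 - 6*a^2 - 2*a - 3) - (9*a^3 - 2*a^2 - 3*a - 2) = -6*a^3 - 4*a^2 + a - 1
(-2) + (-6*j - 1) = -6*j - 3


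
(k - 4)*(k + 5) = k^2 + k - 20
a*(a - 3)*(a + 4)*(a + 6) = a^4 + 7*a^3 - 6*a^2 - 72*a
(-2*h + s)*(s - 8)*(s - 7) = -2*h*s^2 + 30*h*s - 112*h + s^3 - 15*s^2 + 56*s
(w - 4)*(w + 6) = w^2 + 2*w - 24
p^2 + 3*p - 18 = (p - 3)*(p + 6)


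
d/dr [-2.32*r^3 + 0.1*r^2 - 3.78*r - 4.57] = -6.96*r^2 + 0.2*r - 3.78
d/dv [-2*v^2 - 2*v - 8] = -4*v - 2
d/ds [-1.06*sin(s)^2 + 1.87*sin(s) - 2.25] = (1.87 - 2.12*sin(s))*cos(s)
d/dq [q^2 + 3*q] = 2*q + 3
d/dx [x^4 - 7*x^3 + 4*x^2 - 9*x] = 4*x^3 - 21*x^2 + 8*x - 9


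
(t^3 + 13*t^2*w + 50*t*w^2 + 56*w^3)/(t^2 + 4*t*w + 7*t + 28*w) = (t^2 + 9*t*w + 14*w^2)/(t + 7)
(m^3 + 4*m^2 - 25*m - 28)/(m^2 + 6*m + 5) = (m^2 + 3*m - 28)/(m + 5)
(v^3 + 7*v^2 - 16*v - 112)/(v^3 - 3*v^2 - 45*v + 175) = (v^2 - 16)/(v^2 - 10*v + 25)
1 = 1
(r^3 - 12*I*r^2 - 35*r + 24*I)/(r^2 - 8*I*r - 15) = (r^2 - 9*I*r - 8)/(r - 5*I)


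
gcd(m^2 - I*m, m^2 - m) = m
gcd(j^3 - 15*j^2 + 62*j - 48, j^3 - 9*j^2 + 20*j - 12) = j^2 - 7*j + 6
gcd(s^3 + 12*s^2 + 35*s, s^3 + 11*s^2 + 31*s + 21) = s + 7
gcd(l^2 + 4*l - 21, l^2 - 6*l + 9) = l - 3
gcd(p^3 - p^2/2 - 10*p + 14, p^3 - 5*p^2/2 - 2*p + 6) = p^2 - 4*p + 4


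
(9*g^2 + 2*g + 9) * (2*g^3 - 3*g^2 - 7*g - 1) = 18*g^5 - 23*g^4 - 51*g^3 - 50*g^2 - 65*g - 9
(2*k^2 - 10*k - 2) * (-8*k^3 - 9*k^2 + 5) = -16*k^5 + 62*k^4 + 106*k^3 + 28*k^2 - 50*k - 10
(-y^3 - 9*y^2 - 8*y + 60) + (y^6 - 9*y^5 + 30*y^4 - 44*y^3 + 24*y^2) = y^6 - 9*y^5 + 30*y^4 - 45*y^3 + 15*y^2 - 8*y + 60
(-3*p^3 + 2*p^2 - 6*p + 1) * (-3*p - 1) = 9*p^4 - 3*p^3 + 16*p^2 + 3*p - 1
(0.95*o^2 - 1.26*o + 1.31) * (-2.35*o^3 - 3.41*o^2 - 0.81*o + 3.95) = -2.2325*o^5 - 0.2785*o^4 + 0.4486*o^3 + 0.306*o^2 - 6.0381*o + 5.1745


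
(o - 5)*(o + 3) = o^2 - 2*o - 15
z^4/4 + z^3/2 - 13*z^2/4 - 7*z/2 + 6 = (z/4 + 1)*(z - 3)*(z - 1)*(z + 2)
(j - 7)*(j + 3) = j^2 - 4*j - 21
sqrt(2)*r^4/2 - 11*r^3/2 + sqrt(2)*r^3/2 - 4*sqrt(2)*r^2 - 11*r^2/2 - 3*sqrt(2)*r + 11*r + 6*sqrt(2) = (r - 1)*(r - 6*sqrt(2))*(r + sqrt(2)/2)*(sqrt(2)*r/2 + sqrt(2))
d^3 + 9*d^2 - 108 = (d - 3)*(d + 6)^2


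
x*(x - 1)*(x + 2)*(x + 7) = x^4 + 8*x^3 + 5*x^2 - 14*x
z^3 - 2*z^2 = z^2*(z - 2)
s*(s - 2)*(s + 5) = s^3 + 3*s^2 - 10*s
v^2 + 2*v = v*(v + 2)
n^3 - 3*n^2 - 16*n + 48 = (n - 4)*(n - 3)*(n + 4)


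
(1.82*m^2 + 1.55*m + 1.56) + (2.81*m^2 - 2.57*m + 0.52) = 4.63*m^2 - 1.02*m + 2.08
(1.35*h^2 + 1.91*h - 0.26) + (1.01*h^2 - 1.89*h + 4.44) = 2.36*h^2 + 0.02*h + 4.18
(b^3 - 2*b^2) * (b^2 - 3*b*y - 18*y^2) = b^5 - 3*b^4*y - 2*b^4 - 18*b^3*y^2 + 6*b^3*y + 36*b^2*y^2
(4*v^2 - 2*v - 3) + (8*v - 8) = 4*v^2 + 6*v - 11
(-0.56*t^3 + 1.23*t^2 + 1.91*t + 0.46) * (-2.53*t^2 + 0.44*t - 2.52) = 1.4168*t^5 - 3.3583*t^4 - 2.8799*t^3 - 3.423*t^2 - 4.6108*t - 1.1592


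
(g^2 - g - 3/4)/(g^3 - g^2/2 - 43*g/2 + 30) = (g + 1/2)/(g^2 + g - 20)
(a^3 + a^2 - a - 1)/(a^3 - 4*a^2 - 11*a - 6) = (a - 1)/(a - 6)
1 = 1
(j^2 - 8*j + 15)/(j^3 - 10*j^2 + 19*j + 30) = (j - 3)/(j^2 - 5*j - 6)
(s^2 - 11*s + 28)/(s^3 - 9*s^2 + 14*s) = (s - 4)/(s*(s - 2))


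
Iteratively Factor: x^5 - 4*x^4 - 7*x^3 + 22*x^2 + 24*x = (x)*(x^4 - 4*x^3 - 7*x^2 + 22*x + 24) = x*(x + 1)*(x^3 - 5*x^2 - 2*x + 24) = x*(x - 3)*(x + 1)*(x^2 - 2*x - 8) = x*(x - 4)*(x - 3)*(x + 1)*(x + 2)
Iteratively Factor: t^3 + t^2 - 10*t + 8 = (t - 1)*(t^2 + 2*t - 8) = (t - 2)*(t - 1)*(t + 4)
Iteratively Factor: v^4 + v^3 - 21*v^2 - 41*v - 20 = (v + 1)*(v^3 - 21*v - 20) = (v - 5)*(v + 1)*(v^2 + 5*v + 4) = (v - 5)*(v + 1)^2*(v + 4)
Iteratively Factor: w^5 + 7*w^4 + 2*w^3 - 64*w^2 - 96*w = (w + 4)*(w^4 + 3*w^3 - 10*w^2 - 24*w) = (w - 3)*(w + 4)*(w^3 + 6*w^2 + 8*w) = (w - 3)*(w + 2)*(w + 4)*(w^2 + 4*w) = (w - 3)*(w + 2)*(w + 4)^2*(w)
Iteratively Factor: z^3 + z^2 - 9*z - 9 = (z + 3)*(z^2 - 2*z - 3) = (z - 3)*(z + 3)*(z + 1)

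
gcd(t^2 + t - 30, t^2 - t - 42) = t + 6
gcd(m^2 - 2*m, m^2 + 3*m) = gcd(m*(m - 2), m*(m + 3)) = m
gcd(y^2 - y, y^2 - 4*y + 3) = y - 1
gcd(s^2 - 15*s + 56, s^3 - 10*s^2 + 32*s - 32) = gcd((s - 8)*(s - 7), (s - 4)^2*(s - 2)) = 1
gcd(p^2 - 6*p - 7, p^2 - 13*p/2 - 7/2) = p - 7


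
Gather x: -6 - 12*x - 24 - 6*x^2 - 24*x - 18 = -6*x^2 - 36*x - 48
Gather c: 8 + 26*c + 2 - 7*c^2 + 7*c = -7*c^2 + 33*c + 10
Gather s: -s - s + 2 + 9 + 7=18 - 2*s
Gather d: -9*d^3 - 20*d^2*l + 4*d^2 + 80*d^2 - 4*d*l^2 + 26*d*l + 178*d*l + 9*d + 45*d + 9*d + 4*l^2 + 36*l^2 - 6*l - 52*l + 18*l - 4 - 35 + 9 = -9*d^3 + d^2*(84 - 20*l) + d*(-4*l^2 + 204*l + 63) + 40*l^2 - 40*l - 30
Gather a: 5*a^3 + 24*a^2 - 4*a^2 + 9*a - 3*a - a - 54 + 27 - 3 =5*a^3 + 20*a^2 + 5*a - 30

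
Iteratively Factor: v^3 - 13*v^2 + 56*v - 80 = (v - 4)*(v^2 - 9*v + 20) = (v - 4)^2*(v - 5)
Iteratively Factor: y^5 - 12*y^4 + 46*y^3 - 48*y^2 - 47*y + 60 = (y - 4)*(y^4 - 8*y^3 + 14*y^2 + 8*y - 15) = (y - 5)*(y - 4)*(y^3 - 3*y^2 - y + 3) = (y - 5)*(y - 4)*(y - 3)*(y^2 - 1) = (y - 5)*(y - 4)*(y - 3)*(y - 1)*(y + 1)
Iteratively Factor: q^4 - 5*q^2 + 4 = (q + 2)*(q^3 - 2*q^2 - q + 2) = (q - 2)*(q + 2)*(q^2 - 1) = (q - 2)*(q + 1)*(q + 2)*(q - 1)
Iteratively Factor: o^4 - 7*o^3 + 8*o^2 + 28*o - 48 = (o - 2)*(o^3 - 5*o^2 - 2*o + 24) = (o - 2)*(o + 2)*(o^2 - 7*o + 12) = (o - 3)*(o - 2)*(o + 2)*(o - 4)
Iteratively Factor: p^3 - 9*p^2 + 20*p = (p - 4)*(p^2 - 5*p) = (p - 5)*(p - 4)*(p)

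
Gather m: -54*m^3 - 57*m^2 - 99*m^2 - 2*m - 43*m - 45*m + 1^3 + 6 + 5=-54*m^3 - 156*m^2 - 90*m + 12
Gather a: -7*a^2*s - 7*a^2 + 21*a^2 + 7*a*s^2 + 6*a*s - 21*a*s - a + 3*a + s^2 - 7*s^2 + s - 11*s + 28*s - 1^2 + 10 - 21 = a^2*(14 - 7*s) + a*(7*s^2 - 15*s + 2) - 6*s^2 + 18*s - 12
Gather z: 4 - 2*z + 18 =22 - 2*z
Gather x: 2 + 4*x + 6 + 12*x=16*x + 8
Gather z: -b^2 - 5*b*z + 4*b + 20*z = -b^2 + 4*b + z*(20 - 5*b)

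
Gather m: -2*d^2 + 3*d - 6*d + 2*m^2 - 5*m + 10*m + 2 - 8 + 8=-2*d^2 - 3*d + 2*m^2 + 5*m + 2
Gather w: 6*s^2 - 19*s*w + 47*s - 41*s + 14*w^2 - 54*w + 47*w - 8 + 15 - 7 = 6*s^2 + 6*s + 14*w^2 + w*(-19*s - 7)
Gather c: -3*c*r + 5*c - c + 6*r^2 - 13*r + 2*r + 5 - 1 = c*(4 - 3*r) + 6*r^2 - 11*r + 4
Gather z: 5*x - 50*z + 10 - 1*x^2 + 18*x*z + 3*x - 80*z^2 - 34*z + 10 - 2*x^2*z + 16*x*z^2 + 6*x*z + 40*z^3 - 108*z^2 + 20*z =-x^2 + 8*x + 40*z^3 + z^2*(16*x - 188) + z*(-2*x^2 + 24*x - 64) + 20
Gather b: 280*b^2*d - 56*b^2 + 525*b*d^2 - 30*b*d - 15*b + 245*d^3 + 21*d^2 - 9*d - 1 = b^2*(280*d - 56) + b*(525*d^2 - 30*d - 15) + 245*d^3 + 21*d^2 - 9*d - 1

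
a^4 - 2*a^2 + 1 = (a - 1)^2*(a + 1)^2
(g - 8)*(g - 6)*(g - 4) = g^3 - 18*g^2 + 104*g - 192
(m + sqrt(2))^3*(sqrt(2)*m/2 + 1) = sqrt(2)*m^4/2 + 4*m^3 + 6*sqrt(2)*m^2 + 8*m + 2*sqrt(2)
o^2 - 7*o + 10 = (o - 5)*(o - 2)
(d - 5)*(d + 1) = d^2 - 4*d - 5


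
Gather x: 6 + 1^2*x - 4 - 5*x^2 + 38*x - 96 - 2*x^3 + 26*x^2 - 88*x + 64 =-2*x^3 + 21*x^2 - 49*x - 30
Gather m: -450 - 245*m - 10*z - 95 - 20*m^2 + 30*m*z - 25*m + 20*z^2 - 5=-20*m^2 + m*(30*z - 270) + 20*z^2 - 10*z - 550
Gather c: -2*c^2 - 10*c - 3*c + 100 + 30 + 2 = -2*c^2 - 13*c + 132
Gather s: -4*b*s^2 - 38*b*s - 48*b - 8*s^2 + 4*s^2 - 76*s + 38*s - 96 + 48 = -48*b + s^2*(-4*b - 4) + s*(-38*b - 38) - 48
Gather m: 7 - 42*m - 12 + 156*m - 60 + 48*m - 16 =162*m - 81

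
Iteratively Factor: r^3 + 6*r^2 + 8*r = (r + 2)*(r^2 + 4*r) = r*(r + 2)*(r + 4)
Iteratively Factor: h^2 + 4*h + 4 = (h + 2)*(h + 2)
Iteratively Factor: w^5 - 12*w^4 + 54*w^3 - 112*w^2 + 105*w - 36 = (w - 3)*(w^4 - 9*w^3 + 27*w^2 - 31*w + 12) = (w - 4)*(w - 3)*(w^3 - 5*w^2 + 7*w - 3) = (w - 4)*(w - 3)*(w - 1)*(w^2 - 4*w + 3) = (w - 4)*(w - 3)^2*(w - 1)*(w - 1)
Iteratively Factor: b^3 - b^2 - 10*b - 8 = (b + 1)*(b^2 - 2*b - 8) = (b + 1)*(b + 2)*(b - 4)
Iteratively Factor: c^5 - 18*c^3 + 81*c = (c - 3)*(c^4 + 3*c^3 - 9*c^2 - 27*c) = (c - 3)*(c + 3)*(c^3 - 9*c) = (c - 3)^2*(c + 3)*(c^2 + 3*c) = c*(c - 3)^2*(c + 3)*(c + 3)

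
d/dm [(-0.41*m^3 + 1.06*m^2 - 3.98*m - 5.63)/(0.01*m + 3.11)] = (-0.0082*m^3 - 3.8147*m^2 + 6.5932*m - 12.3215)/(0.0001*m^2 + 0.0622*m + 9.6721)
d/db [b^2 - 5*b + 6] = 2*b - 5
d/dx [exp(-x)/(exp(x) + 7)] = (-2*exp(x) - 7)*exp(-x)/(exp(2*x) + 14*exp(x) + 49)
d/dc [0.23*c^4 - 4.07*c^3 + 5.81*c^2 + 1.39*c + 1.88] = 0.92*c^3 - 12.21*c^2 + 11.62*c + 1.39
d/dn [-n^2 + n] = 1 - 2*n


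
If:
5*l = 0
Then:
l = 0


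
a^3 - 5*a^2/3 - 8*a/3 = a*(a - 8/3)*(a + 1)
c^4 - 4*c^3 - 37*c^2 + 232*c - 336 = (c - 4)^2*(c - 3)*(c + 7)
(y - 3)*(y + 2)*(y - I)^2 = y^4 - y^3 - 2*I*y^3 - 7*y^2 + 2*I*y^2 + y + 12*I*y + 6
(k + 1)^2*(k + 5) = k^3 + 7*k^2 + 11*k + 5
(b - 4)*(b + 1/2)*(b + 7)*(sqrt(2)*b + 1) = sqrt(2)*b^4 + b^3 + 7*sqrt(2)*b^3/2 - 53*sqrt(2)*b^2/2 + 7*b^2/2 - 53*b/2 - 14*sqrt(2)*b - 14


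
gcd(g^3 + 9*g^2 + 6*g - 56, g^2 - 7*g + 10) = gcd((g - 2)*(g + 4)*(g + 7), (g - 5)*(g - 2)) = g - 2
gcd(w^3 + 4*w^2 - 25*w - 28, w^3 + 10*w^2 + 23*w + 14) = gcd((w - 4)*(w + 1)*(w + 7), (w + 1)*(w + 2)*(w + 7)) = w^2 + 8*w + 7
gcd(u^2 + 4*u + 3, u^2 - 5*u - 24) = u + 3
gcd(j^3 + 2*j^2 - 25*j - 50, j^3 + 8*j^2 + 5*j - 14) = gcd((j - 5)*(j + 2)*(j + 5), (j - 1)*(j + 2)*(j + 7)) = j + 2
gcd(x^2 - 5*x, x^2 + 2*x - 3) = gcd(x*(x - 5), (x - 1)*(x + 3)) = 1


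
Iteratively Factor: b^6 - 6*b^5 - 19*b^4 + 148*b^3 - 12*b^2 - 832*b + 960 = (b + 4)*(b^5 - 10*b^4 + 21*b^3 + 64*b^2 - 268*b + 240) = (b - 5)*(b + 4)*(b^4 - 5*b^3 - 4*b^2 + 44*b - 48) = (b - 5)*(b - 2)*(b + 4)*(b^3 - 3*b^2 - 10*b + 24) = (b - 5)*(b - 4)*(b - 2)*(b + 4)*(b^2 + b - 6) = (b - 5)*(b - 4)*(b - 2)*(b + 3)*(b + 4)*(b - 2)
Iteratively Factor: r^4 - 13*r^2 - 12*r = (r - 4)*(r^3 + 4*r^2 + 3*r) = (r - 4)*(r + 1)*(r^2 + 3*r) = r*(r - 4)*(r + 1)*(r + 3)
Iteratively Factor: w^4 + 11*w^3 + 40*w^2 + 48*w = (w + 3)*(w^3 + 8*w^2 + 16*w) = (w + 3)*(w + 4)*(w^2 + 4*w) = w*(w + 3)*(w + 4)*(w + 4)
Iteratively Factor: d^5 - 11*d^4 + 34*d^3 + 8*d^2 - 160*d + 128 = (d + 2)*(d^4 - 13*d^3 + 60*d^2 - 112*d + 64) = (d - 4)*(d + 2)*(d^3 - 9*d^2 + 24*d - 16) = (d - 4)^2*(d + 2)*(d^2 - 5*d + 4) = (d - 4)^2*(d - 1)*(d + 2)*(d - 4)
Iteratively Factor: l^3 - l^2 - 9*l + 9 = (l + 3)*(l^2 - 4*l + 3) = (l - 3)*(l + 3)*(l - 1)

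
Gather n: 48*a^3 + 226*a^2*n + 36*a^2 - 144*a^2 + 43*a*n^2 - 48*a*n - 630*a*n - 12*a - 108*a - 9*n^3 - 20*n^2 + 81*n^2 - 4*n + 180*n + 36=48*a^3 - 108*a^2 - 120*a - 9*n^3 + n^2*(43*a + 61) + n*(226*a^2 - 678*a + 176) + 36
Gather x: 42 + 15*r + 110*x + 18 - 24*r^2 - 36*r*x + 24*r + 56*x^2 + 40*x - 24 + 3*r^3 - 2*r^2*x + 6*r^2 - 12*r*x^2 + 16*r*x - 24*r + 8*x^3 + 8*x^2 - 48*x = 3*r^3 - 18*r^2 + 15*r + 8*x^3 + x^2*(64 - 12*r) + x*(-2*r^2 - 20*r + 102) + 36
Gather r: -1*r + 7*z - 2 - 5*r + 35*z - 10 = -6*r + 42*z - 12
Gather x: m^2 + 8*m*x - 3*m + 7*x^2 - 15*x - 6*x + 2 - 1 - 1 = m^2 - 3*m + 7*x^2 + x*(8*m - 21)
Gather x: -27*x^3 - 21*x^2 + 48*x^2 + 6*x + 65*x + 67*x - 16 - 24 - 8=-27*x^3 + 27*x^2 + 138*x - 48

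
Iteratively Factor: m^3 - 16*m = (m + 4)*(m^2 - 4*m) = m*(m + 4)*(m - 4)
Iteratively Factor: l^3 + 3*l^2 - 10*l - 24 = (l + 4)*(l^2 - l - 6) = (l + 2)*(l + 4)*(l - 3)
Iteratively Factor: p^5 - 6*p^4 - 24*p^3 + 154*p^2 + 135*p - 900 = (p - 5)*(p^4 - p^3 - 29*p^2 + 9*p + 180) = (p - 5)^2*(p^3 + 4*p^2 - 9*p - 36) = (p - 5)^2*(p - 3)*(p^2 + 7*p + 12) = (p - 5)^2*(p - 3)*(p + 4)*(p + 3)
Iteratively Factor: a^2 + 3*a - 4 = (a + 4)*(a - 1)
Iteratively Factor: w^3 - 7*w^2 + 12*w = (w)*(w^2 - 7*w + 12) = w*(w - 4)*(w - 3)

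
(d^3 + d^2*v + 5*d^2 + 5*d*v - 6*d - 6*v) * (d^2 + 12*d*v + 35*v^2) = d^5 + 13*d^4*v + 5*d^4 + 47*d^3*v^2 + 65*d^3*v - 6*d^3 + 35*d^2*v^3 + 235*d^2*v^2 - 78*d^2*v + 175*d*v^3 - 282*d*v^2 - 210*v^3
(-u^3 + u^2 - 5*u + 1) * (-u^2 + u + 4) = u^5 - 2*u^4 + 2*u^3 - 2*u^2 - 19*u + 4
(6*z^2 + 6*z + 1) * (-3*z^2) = -18*z^4 - 18*z^3 - 3*z^2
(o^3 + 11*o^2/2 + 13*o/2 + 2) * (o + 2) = o^4 + 15*o^3/2 + 35*o^2/2 + 15*o + 4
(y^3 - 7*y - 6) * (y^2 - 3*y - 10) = y^5 - 3*y^4 - 17*y^3 + 15*y^2 + 88*y + 60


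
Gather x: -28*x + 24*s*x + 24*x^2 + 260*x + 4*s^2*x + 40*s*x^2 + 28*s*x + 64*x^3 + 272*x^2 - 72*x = 64*x^3 + x^2*(40*s + 296) + x*(4*s^2 + 52*s + 160)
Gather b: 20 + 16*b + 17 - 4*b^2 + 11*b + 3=-4*b^2 + 27*b + 40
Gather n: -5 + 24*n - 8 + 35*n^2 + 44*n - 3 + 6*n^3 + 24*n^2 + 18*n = 6*n^3 + 59*n^2 + 86*n - 16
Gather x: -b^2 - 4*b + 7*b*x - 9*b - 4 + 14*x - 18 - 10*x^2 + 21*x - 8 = -b^2 - 13*b - 10*x^2 + x*(7*b + 35) - 30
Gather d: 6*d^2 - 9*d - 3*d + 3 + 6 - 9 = 6*d^2 - 12*d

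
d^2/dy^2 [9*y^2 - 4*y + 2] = 18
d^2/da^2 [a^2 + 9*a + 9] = 2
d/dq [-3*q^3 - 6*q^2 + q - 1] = -9*q^2 - 12*q + 1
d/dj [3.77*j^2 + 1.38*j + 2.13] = 7.54*j + 1.38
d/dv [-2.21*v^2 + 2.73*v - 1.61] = 2.73 - 4.42*v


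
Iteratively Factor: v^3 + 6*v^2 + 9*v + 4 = (v + 4)*(v^2 + 2*v + 1) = (v + 1)*(v + 4)*(v + 1)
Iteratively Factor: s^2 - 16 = (s - 4)*(s + 4)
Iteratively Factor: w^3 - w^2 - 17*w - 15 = (w + 1)*(w^2 - 2*w - 15) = (w - 5)*(w + 1)*(w + 3)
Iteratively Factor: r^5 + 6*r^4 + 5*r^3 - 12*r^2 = (r - 1)*(r^4 + 7*r^3 + 12*r^2) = (r - 1)*(r + 4)*(r^3 + 3*r^2) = (r - 1)*(r + 3)*(r + 4)*(r^2) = r*(r - 1)*(r + 3)*(r + 4)*(r)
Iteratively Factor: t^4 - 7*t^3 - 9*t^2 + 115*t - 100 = (t + 4)*(t^3 - 11*t^2 + 35*t - 25) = (t - 5)*(t + 4)*(t^2 - 6*t + 5) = (t - 5)^2*(t + 4)*(t - 1)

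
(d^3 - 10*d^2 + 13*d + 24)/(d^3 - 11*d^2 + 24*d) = (d + 1)/d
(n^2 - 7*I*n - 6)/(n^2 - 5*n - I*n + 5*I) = (n - 6*I)/(n - 5)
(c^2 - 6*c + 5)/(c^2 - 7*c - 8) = (-c^2 + 6*c - 5)/(-c^2 + 7*c + 8)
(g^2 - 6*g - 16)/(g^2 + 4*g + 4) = (g - 8)/(g + 2)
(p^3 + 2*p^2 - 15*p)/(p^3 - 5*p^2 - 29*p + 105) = p/(p - 7)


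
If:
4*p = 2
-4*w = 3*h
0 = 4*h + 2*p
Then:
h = -1/4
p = 1/2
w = 3/16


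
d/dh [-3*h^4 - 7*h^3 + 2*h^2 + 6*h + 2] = -12*h^3 - 21*h^2 + 4*h + 6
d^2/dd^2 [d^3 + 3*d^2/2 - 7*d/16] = 6*d + 3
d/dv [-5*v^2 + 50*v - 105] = 50 - 10*v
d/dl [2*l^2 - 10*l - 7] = 4*l - 10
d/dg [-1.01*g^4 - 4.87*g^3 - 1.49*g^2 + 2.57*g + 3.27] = -4.04*g^3 - 14.61*g^2 - 2.98*g + 2.57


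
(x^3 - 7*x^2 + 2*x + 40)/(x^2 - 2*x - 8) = x - 5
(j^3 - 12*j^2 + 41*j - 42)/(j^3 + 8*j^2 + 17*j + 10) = (j^3 - 12*j^2 + 41*j - 42)/(j^3 + 8*j^2 + 17*j + 10)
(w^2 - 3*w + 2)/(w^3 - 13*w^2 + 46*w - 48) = (w - 1)/(w^2 - 11*w + 24)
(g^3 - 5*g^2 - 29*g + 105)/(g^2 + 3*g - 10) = (g^2 - 10*g + 21)/(g - 2)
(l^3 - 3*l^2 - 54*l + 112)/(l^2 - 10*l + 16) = l + 7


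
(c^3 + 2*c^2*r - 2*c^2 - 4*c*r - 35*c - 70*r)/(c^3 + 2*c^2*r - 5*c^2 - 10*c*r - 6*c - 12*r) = (c^2 - 2*c - 35)/(c^2 - 5*c - 6)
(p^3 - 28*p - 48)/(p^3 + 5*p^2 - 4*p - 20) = (p^2 - 2*p - 24)/(p^2 + 3*p - 10)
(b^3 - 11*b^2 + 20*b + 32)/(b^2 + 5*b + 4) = (b^2 - 12*b + 32)/(b + 4)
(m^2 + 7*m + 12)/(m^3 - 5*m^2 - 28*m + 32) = (m + 3)/(m^2 - 9*m + 8)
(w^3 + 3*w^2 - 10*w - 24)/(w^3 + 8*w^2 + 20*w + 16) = (w - 3)/(w + 2)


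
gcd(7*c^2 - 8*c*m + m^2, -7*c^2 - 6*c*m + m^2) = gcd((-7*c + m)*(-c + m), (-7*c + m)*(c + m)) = 7*c - m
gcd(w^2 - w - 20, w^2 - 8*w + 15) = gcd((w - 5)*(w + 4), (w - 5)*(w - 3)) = w - 5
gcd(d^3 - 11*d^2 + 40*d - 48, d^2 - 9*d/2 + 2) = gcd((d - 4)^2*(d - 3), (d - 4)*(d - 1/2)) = d - 4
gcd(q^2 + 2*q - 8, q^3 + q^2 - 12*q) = q + 4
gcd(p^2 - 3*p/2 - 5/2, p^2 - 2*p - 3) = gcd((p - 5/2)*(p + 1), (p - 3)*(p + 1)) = p + 1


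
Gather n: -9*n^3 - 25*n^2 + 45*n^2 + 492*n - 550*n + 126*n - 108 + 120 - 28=-9*n^3 + 20*n^2 + 68*n - 16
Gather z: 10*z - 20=10*z - 20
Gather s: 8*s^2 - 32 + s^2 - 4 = 9*s^2 - 36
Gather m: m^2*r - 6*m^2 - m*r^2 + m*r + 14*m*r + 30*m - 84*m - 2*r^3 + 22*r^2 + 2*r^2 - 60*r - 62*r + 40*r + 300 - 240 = m^2*(r - 6) + m*(-r^2 + 15*r - 54) - 2*r^3 + 24*r^2 - 82*r + 60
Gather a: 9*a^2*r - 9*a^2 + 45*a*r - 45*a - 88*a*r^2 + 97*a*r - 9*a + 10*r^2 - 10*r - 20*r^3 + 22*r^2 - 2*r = a^2*(9*r - 9) + a*(-88*r^2 + 142*r - 54) - 20*r^3 + 32*r^2 - 12*r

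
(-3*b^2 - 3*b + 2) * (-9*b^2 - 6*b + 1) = 27*b^4 + 45*b^3 - 3*b^2 - 15*b + 2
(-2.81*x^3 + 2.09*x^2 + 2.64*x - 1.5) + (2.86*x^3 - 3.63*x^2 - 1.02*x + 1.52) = 0.0499999999999998*x^3 - 1.54*x^2 + 1.62*x + 0.02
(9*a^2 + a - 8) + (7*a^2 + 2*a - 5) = 16*a^2 + 3*a - 13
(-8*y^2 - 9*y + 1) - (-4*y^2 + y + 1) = -4*y^2 - 10*y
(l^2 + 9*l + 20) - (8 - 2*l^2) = 3*l^2 + 9*l + 12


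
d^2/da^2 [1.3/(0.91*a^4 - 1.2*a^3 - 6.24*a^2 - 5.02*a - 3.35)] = ((-14.196*a^2 + 9.36*a + 16.224)*(-0.91*a^4 + 1.2*a^3 + 6.24*a^2 + 5.02*a + 3.35) - 1.3*(-7.28*a^3 + 7.2*a^2 + 24.96*a + 10.04)*(-3.64*a^3 + 3.6*a^2 + 12.48*a + 5.02))/(-0.91*a^4 + 1.2*a^3 + 6.24*a^2 + 5.02*a + 3.35)^3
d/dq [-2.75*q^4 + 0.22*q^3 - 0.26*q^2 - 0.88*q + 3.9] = -11.0*q^3 + 0.66*q^2 - 0.52*q - 0.88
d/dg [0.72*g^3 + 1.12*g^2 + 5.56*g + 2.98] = 2.16*g^2 + 2.24*g + 5.56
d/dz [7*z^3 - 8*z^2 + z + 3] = 21*z^2 - 16*z + 1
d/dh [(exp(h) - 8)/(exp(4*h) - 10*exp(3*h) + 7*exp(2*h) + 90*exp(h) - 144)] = (-3*exp(2*h) + 4*exp(h) + 9)*exp(h)/(exp(6*h) - 4*exp(5*h) - 14*exp(4*h) + 72*exp(3*h) + 9*exp(2*h) - 324*exp(h) + 324)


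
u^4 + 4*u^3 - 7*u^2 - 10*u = u*(u - 2)*(u + 1)*(u + 5)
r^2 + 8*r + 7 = (r + 1)*(r + 7)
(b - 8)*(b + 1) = b^2 - 7*b - 8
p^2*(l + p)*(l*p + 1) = l^2*p^3 + l*p^4 + l*p^2 + p^3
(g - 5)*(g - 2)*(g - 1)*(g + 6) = g^4 - 2*g^3 - 31*g^2 + 92*g - 60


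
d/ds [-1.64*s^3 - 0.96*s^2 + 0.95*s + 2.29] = -4.92*s^2 - 1.92*s + 0.95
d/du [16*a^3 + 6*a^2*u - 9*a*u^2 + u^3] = 6*a^2 - 18*a*u + 3*u^2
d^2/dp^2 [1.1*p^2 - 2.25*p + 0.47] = 2.20000000000000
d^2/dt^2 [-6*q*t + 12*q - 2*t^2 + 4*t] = -4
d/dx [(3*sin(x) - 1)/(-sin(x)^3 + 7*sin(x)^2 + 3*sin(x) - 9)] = (6*sin(x)^3 - 24*sin(x)^2 + 14*sin(x) - 24)*cos(x)/(sin(x)^3 - 7*sin(x)^2 - 3*sin(x) + 9)^2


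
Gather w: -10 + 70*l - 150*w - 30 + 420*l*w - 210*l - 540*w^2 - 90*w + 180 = -140*l - 540*w^2 + w*(420*l - 240) + 140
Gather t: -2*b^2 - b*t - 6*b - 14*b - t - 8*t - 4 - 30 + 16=-2*b^2 - 20*b + t*(-b - 9) - 18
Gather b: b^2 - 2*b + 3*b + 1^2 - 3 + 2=b^2 + b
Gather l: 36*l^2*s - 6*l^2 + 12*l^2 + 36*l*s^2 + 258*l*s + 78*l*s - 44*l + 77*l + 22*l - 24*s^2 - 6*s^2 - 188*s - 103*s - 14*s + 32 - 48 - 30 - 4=l^2*(36*s + 6) + l*(36*s^2 + 336*s + 55) - 30*s^2 - 305*s - 50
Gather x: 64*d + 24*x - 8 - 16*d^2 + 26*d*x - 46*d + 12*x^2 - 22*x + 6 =-16*d^2 + 18*d + 12*x^2 + x*(26*d + 2) - 2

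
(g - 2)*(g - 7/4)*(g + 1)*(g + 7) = g^4 + 17*g^3/4 - 39*g^2/2 + 7*g/4 + 49/2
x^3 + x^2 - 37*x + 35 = (x - 5)*(x - 1)*(x + 7)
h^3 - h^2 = h^2*(h - 1)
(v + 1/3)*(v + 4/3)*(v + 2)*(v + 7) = v^4 + 32*v^3/3 + 265*v^2/9 + 82*v/3 + 56/9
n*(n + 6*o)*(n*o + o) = n^3*o + 6*n^2*o^2 + n^2*o + 6*n*o^2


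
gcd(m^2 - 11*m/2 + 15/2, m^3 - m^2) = 1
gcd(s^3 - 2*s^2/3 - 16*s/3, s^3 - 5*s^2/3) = s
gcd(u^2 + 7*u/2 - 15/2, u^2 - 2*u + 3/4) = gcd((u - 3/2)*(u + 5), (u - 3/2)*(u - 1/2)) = u - 3/2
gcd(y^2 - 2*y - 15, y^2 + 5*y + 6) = y + 3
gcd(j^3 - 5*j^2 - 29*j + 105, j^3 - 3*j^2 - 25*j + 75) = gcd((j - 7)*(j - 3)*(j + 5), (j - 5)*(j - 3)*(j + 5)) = j^2 + 2*j - 15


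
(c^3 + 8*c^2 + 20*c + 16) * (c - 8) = c^4 - 44*c^2 - 144*c - 128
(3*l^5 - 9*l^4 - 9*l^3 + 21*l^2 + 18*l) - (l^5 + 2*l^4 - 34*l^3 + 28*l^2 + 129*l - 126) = 2*l^5 - 11*l^4 + 25*l^3 - 7*l^2 - 111*l + 126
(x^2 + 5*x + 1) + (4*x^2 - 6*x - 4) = 5*x^2 - x - 3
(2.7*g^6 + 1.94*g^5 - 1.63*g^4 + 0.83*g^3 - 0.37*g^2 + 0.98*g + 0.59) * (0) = 0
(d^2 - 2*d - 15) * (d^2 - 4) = d^4 - 2*d^3 - 19*d^2 + 8*d + 60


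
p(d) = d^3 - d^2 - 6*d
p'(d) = 3*d^2 - 2*d - 6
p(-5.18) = -134.74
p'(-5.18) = 84.86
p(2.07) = -7.84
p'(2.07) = 2.71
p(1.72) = -8.19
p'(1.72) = -0.56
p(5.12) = 77.28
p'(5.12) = 62.40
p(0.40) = -2.50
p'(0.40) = -6.32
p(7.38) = 303.20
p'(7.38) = 142.63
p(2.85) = -2.07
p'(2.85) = 12.67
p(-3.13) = -21.68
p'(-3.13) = 29.65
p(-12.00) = -1800.00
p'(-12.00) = 450.00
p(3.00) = 0.00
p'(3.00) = 15.00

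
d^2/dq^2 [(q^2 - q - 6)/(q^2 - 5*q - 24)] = 4*(2*q^3 + 27*q^2 + 9*q + 201)/(q^6 - 15*q^5 + 3*q^4 + 595*q^3 - 72*q^2 - 8640*q - 13824)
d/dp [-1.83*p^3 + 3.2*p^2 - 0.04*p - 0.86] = -5.49*p^2 + 6.4*p - 0.04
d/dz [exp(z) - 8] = exp(z)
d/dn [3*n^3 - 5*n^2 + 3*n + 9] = 9*n^2 - 10*n + 3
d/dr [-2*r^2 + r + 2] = 1 - 4*r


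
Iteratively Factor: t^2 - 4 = (t + 2)*(t - 2)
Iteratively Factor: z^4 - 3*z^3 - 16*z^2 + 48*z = (z)*(z^3 - 3*z^2 - 16*z + 48) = z*(z + 4)*(z^2 - 7*z + 12) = z*(z - 4)*(z + 4)*(z - 3)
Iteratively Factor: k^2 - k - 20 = (k - 5)*(k + 4)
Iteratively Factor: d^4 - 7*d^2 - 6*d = (d + 2)*(d^3 - 2*d^2 - 3*d) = d*(d + 2)*(d^2 - 2*d - 3) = d*(d + 1)*(d + 2)*(d - 3)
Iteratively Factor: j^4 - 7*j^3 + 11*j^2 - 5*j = (j - 1)*(j^3 - 6*j^2 + 5*j) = (j - 1)^2*(j^2 - 5*j) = (j - 5)*(j - 1)^2*(j)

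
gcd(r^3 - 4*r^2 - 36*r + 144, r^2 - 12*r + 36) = r - 6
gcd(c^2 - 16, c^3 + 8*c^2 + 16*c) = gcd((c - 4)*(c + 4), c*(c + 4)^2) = c + 4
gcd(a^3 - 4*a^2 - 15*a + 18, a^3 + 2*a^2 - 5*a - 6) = a + 3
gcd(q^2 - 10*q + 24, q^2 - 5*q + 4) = q - 4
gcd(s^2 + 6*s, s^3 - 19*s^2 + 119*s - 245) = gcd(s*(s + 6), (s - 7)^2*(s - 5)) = 1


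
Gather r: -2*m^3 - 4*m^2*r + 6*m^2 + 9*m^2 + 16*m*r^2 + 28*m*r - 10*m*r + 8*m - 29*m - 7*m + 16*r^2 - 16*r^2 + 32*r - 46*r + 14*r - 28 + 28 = -2*m^3 + 15*m^2 + 16*m*r^2 - 28*m + r*(-4*m^2 + 18*m)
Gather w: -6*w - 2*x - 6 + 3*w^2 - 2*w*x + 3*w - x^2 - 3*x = 3*w^2 + w*(-2*x - 3) - x^2 - 5*x - 6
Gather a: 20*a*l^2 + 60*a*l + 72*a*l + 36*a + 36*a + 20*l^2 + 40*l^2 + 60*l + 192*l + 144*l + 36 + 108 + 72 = a*(20*l^2 + 132*l + 72) + 60*l^2 + 396*l + 216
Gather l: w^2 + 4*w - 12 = w^2 + 4*w - 12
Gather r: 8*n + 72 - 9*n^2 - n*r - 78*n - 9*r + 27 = -9*n^2 - 70*n + r*(-n - 9) + 99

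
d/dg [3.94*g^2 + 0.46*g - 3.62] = 7.88*g + 0.46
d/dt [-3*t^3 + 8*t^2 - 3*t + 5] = -9*t^2 + 16*t - 3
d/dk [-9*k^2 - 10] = -18*k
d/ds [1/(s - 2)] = -1/(s - 2)^2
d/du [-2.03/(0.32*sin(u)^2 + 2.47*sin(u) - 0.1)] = (1.2992*sin(u) + 5.0141)*cos(u)/(0.32*sin(u)^2 + 2.47*sin(u) - 0.1)^2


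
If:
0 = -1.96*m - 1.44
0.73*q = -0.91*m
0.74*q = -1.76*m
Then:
No Solution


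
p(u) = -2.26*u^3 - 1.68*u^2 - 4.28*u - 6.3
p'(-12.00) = -940.28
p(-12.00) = 3708.42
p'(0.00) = -4.28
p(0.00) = -6.30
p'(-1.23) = -10.40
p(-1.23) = 0.63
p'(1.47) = -23.87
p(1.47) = -23.40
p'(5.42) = -221.66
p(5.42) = -438.69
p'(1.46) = -23.64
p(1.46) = -23.16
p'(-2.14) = -28.14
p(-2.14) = 17.31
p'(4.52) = -157.99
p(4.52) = -268.67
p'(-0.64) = -4.91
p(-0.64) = -3.66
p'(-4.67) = -136.45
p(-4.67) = 207.22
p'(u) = -6.78*u^2 - 3.36*u - 4.28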